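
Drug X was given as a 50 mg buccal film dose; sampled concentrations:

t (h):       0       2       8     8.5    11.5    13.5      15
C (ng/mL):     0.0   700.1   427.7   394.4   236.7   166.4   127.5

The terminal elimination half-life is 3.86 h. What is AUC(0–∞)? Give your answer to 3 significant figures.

Trapezoidal AUC_0→15:
  [0→2]: (0.0+700.1)/2 × 2 = 700.1
  [2→8]: (700.1+427.7)/2 × 6 = 3383.4
  [8→8.5]: (427.7+394.4)/2 × 0.5 = 205.525
  [8.5→11.5]: (394.4+236.7)/2 × 3 = 946.65
  [11.5→13.5]: (236.7+166.4)/2 × 2 = 403.1
  [13.5→15]: (166.4+127.5)/2 × 1.5 = 220.425
  Sum = 5859.2 ng/mL·h
k_e = ln2 / t½ = 0.693147 / 3.86 = 0.1796 h^-1
Extrapolated tail: C_last / k_e = 127.5 / 0.1796 = 709.911
AUC_0→∞ = 5859.2 + 709.911 = 6569.111 ng/mL·h

AUC = 6570 ng/mL·h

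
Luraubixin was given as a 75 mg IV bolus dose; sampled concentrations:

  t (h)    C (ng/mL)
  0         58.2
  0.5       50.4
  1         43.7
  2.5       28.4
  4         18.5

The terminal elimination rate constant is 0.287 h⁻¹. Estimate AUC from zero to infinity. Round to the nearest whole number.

Trapezoidal AUC_0→4:
  [0→0.5]: (58.2+50.4)/2 × 0.5 = 27.15
  [0.5→1]: (50.4+43.7)/2 × 0.5 = 23.525
  [1→2.5]: (43.7+28.4)/2 × 1.5 = 54.075
  [2.5→4]: (28.4+18.5)/2 × 1.5 = 35.175
  Sum = 139.925 ng/mL·h
Extrapolated tail: C_last / k_e = 18.5 / 0.287 = 64.460
AUC_0→∞ = 139.925 + 64.460 = 204.385 ng/mL·h

AUC = 204 ng/mL·h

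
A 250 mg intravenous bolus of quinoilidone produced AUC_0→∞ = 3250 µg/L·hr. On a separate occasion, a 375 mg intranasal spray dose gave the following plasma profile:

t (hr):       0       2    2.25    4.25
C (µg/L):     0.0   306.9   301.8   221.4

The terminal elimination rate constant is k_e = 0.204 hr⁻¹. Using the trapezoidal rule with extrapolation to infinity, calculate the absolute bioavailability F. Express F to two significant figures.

F = 0.41

Trapezoidal AUC_0→4.25 (intranasal spray):
  [0→2]: (0.0+306.9)/2 × 2 = 306.9
  [2→2.25]: (306.9+301.8)/2 × 0.25 = 76.0875
  [2.25→4.25]: (301.8+221.4)/2 × 2 = 523.2
  Sum = 906.1875 µg/L·hr
Tail: C_last/k_e = 221.4/0.204 = 1085.294
AUC_0→∞ (intranasal spray) = 906.1875 + 1085.294 = 1991.4815 µg/L·hr
F = (AUC_ev/D_ev)/(AUC_iv/D_iv) = (1991.4815/375)/(3250/250) = 5.31062/13 = 0.4085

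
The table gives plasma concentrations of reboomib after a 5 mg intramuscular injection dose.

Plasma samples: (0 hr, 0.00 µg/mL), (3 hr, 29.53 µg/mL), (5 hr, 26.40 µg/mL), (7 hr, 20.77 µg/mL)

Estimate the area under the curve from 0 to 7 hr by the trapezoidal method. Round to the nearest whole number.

AUC = 147 µg/mL·hr

Trapezoidal AUC_0→7:
  [0→3]: (0.00+29.53)/2 × 3 = 44.295
  [3→5]: (29.53+26.40)/2 × 2 = 55.93
  [5→7]: (26.40+20.77)/2 × 2 = 47.17
  Sum = 147.395 µg/mL·hr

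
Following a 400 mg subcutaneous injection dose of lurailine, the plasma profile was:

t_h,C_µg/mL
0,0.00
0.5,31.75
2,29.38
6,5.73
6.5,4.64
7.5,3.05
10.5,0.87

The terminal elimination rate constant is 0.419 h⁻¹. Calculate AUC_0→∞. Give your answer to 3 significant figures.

Trapezoidal AUC_0→10.5:
  [0→0.5]: (0.00+31.75)/2 × 0.5 = 7.9375
  [0.5→2]: (31.75+29.38)/2 × 1.5 = 45.8475
  [2→6]: (29.38+5.73)/2 × 4 = 70.22
  [6→6.5]: (5.73+4.64)/2 × 0.5 = 2.5925
  [6.5→7.5]: (4.64+3.05)/2 × 1 = 3.845
  [7.5→10.5]: (3.05+0.87)/2 × 3 = 5.88
  Sum = 136.3225 µg/mL·h
Extrapolated tail: C_last / k_e = 0.87 / 0.419 = 2.076
AUC_0→∞ = 136.3225 + 2.076 = 138.3985 µg/mL·h

AUC = 138 µg/mL·h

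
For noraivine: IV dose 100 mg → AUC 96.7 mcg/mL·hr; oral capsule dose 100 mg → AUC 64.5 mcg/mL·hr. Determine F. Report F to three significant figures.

F = (AUC_ev / D_ev) / (AUC_iv / D_iv)
  = (64.5/100) / (96.7/100)
  = 0.645 / 0.967 = 0.6670

F = 0.667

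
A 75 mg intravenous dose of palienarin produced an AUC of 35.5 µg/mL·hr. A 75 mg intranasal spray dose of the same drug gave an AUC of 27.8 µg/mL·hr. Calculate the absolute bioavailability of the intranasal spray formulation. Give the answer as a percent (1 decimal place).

F = (AUC_ev / D_ev) / (AUC_iv / D_iv)
  = (27.8/75) / (35.5/75)
  = 0.370667 / 0.473333 = 0.7831
  = 78.31%

F = 78.3%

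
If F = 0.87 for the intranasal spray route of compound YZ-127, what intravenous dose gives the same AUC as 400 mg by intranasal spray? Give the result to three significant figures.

Systemic exposure from an extravascular dose = F × D_ev, so the equivalent IV dose is F × D_ev.
D_iv = F × D_ev = 0.87 × 400 = 348 mg

D_iv = 348 mg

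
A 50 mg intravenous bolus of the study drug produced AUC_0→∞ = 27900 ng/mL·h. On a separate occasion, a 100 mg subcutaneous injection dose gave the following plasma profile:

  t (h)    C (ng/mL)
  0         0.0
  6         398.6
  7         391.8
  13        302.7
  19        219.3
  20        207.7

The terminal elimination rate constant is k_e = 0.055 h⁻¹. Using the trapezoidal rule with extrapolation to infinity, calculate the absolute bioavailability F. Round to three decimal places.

F = 0.165

Trapezoidal AUC_0→20 (subcutaneous injection):
  [0→6]: (0.0+398.6)/2 × 6 = 1195.8
  [6→7]: (398.6+391.8)/2 × 1 = 395.2
  [7→13]: (391.8+302.7)/2 × 6 = 2083.5
  [13→19]: (302.7+219.3)/2 × 6 = 1566.0
  [19→20]: (219.3+207.7)/2 × 1 = 213.5
  Sum = 5454.0 ng/mL·h
Tail: C_last/k_e = 207.7/0.055 = 3776.364
AUC_0→∞ (subcutaneous injection) = 5454.0 + 3776.364 = 9230.364 ng/mL·h
F = (AUC_ev/D_ev)/(AUC_iv/D_iv) = (9230.364/100)/(27900/50) = 92.30364/558 = 0.1654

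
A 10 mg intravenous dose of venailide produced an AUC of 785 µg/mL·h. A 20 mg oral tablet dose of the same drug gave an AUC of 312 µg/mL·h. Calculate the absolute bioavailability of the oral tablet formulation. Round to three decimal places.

F = 0.199

F = (AUC_ev / D_ev) / (AUC_iv / D_iv)
  = (312/20) / (785/10)
  = 15.6 / 78.5 = 0.1987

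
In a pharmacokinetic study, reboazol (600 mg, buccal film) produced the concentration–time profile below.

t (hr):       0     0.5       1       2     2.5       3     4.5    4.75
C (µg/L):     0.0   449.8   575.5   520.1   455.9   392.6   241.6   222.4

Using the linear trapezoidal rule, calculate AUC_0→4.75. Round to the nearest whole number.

Trapezoidal AUC_0→4.75:
  [0→0.5]: (0.0+449.8)/2 × 0.5 = 112.45
  [0.5→1]: (449.8+575.5)/2 × 0.5 = 256.325
  [1→2]: (575.5+520.1)/2 × 1 = 547.8
  [2→2.5]: (520.1+455.9)/2 × 0.5 = 244.0
  [2.5→3]: (455.9+392.6)/2 × 0.5 = 212.125
  [3→4.5]: (392.6+241.6)/2 × 1.5 = 475.65
  [4.5→4.75]: (241.6+222.4)/2 × 0.25 = 58.0
  Sum = 1906.35 µg/L·hr

AUC = 1906 µg/L·hr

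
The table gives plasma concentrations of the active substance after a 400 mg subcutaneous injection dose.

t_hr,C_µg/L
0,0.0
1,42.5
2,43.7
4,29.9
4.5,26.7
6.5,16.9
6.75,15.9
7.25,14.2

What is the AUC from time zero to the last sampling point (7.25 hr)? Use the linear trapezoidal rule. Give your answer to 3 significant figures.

Trapezoidal AUC_0→7.25:
  [0→1]: (0.0+42.5)/2 × 1 = 21.25
  [1→2]: (42.5+43.7)/2 × 1 = 43.1
  [2→4]: (43.7+29.9)/2 × 2 = 73.6
  [4→4.5]: (29.9+26.7)/2 × 0.5 = 14.15
  [4.5→6.5]: (26.7+16.9)/2 × 2 = 43.6
  [6.5→6.75]: (16.9+15.9)/2 × 0.25 = 4.1
  [6.75→7.25]: (15.9+14.2)/2 × 0.5 = 7.525
  Sum = 207.325 µg/L·hr

AUC = 207 µg/L·hr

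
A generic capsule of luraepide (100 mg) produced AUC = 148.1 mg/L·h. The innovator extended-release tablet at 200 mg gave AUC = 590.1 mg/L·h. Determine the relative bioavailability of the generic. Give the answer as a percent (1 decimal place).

F_rel = (AUC_test/D_test) / (AUC_ref/D_ref)
      = (148.1/100) / (590.1/200)
      = 1.481 / 2.9505 = 0.5019 = 50.19%

F_rel = 50.2%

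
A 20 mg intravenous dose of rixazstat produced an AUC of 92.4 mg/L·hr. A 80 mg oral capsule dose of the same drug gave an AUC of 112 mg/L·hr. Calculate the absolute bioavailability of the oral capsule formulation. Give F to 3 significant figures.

F = (AUC_ev / D_ev) / (AUC_iv / D_iv)
  = (112/80) / (92.4/20)
  = 1.4 / 4.62 = 0.3030

F = 0.303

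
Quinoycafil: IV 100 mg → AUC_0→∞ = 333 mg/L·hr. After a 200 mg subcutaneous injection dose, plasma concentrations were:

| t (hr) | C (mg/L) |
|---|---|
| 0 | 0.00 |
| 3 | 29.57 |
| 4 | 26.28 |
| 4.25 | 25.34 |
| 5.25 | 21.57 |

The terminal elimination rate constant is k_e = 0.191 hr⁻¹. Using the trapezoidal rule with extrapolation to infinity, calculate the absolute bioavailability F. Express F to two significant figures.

Trapezoidal AUC_0→5.25 (subcutaneous injection):
  [0→3]: (0.00+29.57)/2 × 3 = 44.355
  [3→4]: (29.57+26.28)/2 × 1 = 27.925
  [4→4.25]: (26.28+25.34)/2 × 0.25 = 6.4525
  [4.25→5.25]: (25.34+21.57)/2 × 1 = 23.455
  Sum = 102.1875 mg/L·hr
Tail: C_last/k_e = 21.57/0.191 = 112.932
AUC_0→∞ (subcutaneous injection) = 102.1875 + 112.932 = 215.1195 mg/L·hr
F = (AUC_ev/D_ev)/(AUC_iv/D_iv) = (215.1195/200)/(333/100) = 1.0755975/3.33 = 0.3230

F = 0.32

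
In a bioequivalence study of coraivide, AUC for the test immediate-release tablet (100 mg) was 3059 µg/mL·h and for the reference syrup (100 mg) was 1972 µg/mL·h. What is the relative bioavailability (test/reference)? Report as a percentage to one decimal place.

F_rel = (AUC_test/D_test) / (AUC_ref/D_ref)
      = (3059/100) / (1972/100)
      = 30.59 / 19.72 = 1.5512 = 155.12%

F_rel = 155.1%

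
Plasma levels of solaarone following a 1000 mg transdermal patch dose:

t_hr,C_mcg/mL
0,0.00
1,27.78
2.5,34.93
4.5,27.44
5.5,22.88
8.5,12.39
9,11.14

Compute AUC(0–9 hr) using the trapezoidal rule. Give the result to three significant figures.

AUC = 207 mcg/mL·hr

Trapezoidal AUC_0→9:
  [0→1]: (0.00+27.78)/2 × 1 = 13.89
  [1→2.5]: (27.78+34.93)/2 × 1.5 = 47.0325
  [2.5→4.5]: (34.93+27.44)/2 × 2 = 62.37
  [4.5→5.5]: (27.44+22.88)/2 × 1 = 25.16
  [5.5→8.5]: (22.88+12.39)/2 × 3 = 52.905
  [8.5→9]: (12.39+11.14)/2 × 0.5 = 5.8825
  Sum = 207.24 mcg/mL·hr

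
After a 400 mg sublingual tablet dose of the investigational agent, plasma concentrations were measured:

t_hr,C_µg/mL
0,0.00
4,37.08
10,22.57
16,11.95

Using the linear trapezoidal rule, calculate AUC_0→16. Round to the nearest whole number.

AUC = 357 µg/mL·hr

Trapezoidal AUC_0→16:
  [0→4]: (0.00+37.08)/2 × 4 = 74.16
  [4→10]: (37.08+22.57)/2 × 6 = 178.95
  [10→16]: (22.57+11.95)/2 × 6 = 103.56
  Sum = 356.67 µg/mL·hr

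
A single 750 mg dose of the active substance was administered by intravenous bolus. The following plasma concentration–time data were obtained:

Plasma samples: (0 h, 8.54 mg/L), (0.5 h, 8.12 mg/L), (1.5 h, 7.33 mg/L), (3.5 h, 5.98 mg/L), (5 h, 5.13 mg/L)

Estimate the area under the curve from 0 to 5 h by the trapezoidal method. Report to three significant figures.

Trapezoidal AUC_0→5:
  [0→0.5]: (8.54+8.12)/2 × 0.5 = 4.165
  [0.5→1.5]: (8.12+7.33)/2 × 1 = 7.725
  [1.5→3.5]: (7.33+5.98)/2 × 2 = 13.31
  [3.5→5]: (5.98+5.13)/2 × 1.5 = 8.3325
  Sum = 33.5325 mg/L·h

AUC = 33.5 mg/L·h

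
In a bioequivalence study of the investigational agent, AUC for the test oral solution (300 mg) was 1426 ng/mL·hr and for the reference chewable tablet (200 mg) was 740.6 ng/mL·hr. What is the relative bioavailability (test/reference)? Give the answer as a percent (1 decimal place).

F_rel = 128.4%

F_rel = (AUC_test/D_test) / (AUC_ref/D_ref)
      = (1426/300) / (740.6/200)
      = 4.75333 / 3.703 = 1.2836 = 128.36%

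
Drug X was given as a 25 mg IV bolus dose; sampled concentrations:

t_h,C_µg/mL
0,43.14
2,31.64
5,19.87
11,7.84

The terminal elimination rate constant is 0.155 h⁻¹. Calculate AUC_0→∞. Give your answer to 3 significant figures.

Trapezoidal AUC_0→11:
  [0→2]: (43.14+31.64)/2 × 2 = 74.78
  [2→5]: (31.64+19.87)/2 × 3 = 77.265
  [5→11]: (19.87+7.84)/2 × 6 = 83.13
  Sum = 235.175 µg/mL·h
Extrapolated tail: C_last / k_e = 7.84 / 0.155 = 50.581
AUC_0→∞ = 235.175 + 50.581 = 285.756 µg/mL·h

AUC = 286 µg/mL·h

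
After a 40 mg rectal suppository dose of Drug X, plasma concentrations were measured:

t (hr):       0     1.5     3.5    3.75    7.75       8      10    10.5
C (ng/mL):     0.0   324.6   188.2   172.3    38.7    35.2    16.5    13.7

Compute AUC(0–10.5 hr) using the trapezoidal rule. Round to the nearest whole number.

AUC = 1292 ng/mL·hr

Trapezoidal AUC_0→10.5:
  [0→1.5]: (0.0+324.6)/2 × 1.5 = 243.45
  [1.5→3.5]: (324.6+188.2)/2 × 2 = 512.8
  [3.5→3.75]: (188.2+172.3)/2 × 0.25 = 45.0625
  [3.75→7.75]: (172.3+38.7)/2 × 4 = 422.0
  [7.75→8]: (38.7+35.2)/2 × 0.25 = 9.2375
  [8→10]: (35.2+16.5)/2 × 2 = 51.7
  [10→10.5]: (16.5+13.7)/2 × 0.5 = 7.55
  Sum = 1291.8 ng/mL·hr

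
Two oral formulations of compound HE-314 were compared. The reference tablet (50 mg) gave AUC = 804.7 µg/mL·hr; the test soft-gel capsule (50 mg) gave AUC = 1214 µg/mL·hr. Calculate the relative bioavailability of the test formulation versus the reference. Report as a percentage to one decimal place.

F_rel = 150.9%

F_rel = (AUC_test/D_test) / (AUC_ref/D_ref)
      = (1214/50) / (804.7/50)
      = 24.28 / 16.094 = 1.5086 = 150.86%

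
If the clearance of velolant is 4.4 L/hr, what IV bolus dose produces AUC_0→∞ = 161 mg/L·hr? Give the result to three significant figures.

Dose_iv = CL × AUC_0→∞
     = 4.4 × 161 = 708.4 mg

Dose = 708 mg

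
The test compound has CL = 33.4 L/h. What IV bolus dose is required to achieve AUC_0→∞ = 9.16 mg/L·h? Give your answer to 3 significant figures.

Dose = 306 mg

Dose_iv = CL × AUC_0→∞
     = 33.4 × 9.16 = 305.944 mg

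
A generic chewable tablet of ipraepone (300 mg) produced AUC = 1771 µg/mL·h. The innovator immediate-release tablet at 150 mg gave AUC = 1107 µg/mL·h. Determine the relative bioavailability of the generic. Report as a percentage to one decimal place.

F_rel = 80.0%

F_rel = (AUC_test/D_test) / (AUC_ref/D_ref)
      = (1771/300) / (1107/150)
      = 5.90333 / 7.38 = 0.7999 = 79.99%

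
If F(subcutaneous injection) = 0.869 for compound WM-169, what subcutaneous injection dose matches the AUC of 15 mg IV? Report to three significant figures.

D_subcutaneous = 17.3 mg

For equal systemic exposure: F × D_ev = D_iv
D_ev = D_iv / F = 15 / 0.869 = 17.2612 mg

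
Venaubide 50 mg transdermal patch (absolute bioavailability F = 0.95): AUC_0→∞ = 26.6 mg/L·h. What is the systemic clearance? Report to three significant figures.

CL = 1.79 L/h

CL = F × Dose / AUC_0→∞
   = 0.95 × 50 / 26.6 = 1.78571 L/h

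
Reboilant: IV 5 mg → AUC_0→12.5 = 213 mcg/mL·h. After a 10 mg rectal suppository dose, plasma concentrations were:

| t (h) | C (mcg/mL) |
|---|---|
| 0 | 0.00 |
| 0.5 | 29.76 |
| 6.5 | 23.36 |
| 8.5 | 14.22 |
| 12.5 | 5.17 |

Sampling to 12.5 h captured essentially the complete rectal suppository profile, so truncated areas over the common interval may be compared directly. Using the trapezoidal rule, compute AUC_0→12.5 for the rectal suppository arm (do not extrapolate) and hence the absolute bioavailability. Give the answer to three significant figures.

Trapezoidal AUC_0→12.5 (rectal suppository):
  [0→0.5]: (0.00+29.76)/2 × 0.5 = 7.44
  [0.5→6.5]: (29.76+23.36)/2 × 6 = 159.36
  [6.5→8.5]: (23.36+14.22)/2 × 2 = 37.58
  [8.5→12.5]: (14.22+5.17)/2 × 4 = 38.78
  Sum = 243.16 mcg/mL·h
F = (AUC_ev/D_ev)/(AUC_iv/D_iv) = (243.16/10)/(213/5) = 24.316/42.6 = 0.5708

F = 0.571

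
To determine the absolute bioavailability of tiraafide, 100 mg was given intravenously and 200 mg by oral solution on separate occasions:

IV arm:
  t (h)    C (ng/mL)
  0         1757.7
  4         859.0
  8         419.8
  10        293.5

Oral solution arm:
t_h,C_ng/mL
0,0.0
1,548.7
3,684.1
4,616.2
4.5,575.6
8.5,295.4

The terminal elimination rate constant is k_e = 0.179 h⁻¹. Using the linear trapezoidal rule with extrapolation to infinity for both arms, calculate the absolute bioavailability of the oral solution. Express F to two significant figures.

F = 0.29

Trapezoidal AUC_0→10 (IV):
  [0→4]: (1757.7+859.0)/2 × 4 = 5233.4
  [4→8]: (859.0+419.8)/2 × 4 = 2557.6
  [8→10]: (419.8+293.5)/2 × 2 = 713.3
  Sum = 8504.3 ng/mL·h
IV tail: 293.5/0.179 = 1639.665; AUC_iv,0→∞ = 8504.3 + 1639.665 = 10143.965 ng/mL·h
Trapezoidal AUC_0→8.5 (oral solution):
  [0→1]: (0.0+548.7)/2 × 1 = 274.35
  [1→3]: (548.7+684.1)/2 × 2 = 1232.8
  [3→4]: (684.1+616.2)/2 × 1 = 650.15
  [4→4.5]: (616.2+575.6)/2 × 0.5 = 297.95
  [4.5→8.5]: (575.6+295.4)/2 × 4 = 1742.0
  Sum = 4197.25 ng/mL·h
oral solution tail: 295.4/0.179 = 1650.279; AUC_ev,0→∞ = 4197.25 + 1650.279 = 5847.529 ng/mL·h
F = (AUC_ev/D_ev)/(AUC_iv/D_iv) = (5847.529/200)/(10143.965/100) = 29.237645/101.43965 = 0.2882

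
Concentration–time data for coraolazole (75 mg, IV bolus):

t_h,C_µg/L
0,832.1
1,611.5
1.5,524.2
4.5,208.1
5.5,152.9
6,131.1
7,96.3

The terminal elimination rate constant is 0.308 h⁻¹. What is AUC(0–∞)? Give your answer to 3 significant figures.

Trapezoidal AUC_0→7:
  [0→1]: (832.1+611.5)/2 × 1 = 721.8
  [1→1.5]: (611.5+524.2)/2 × 0.5 = 283.925
  [1.5→4.5]: (524.2+208.1)/2 × 3 = 1098.45
  [4.5→5.5]: (208.1+152.9)/2 × 1 = 180.5
  [5.5→6]: (152.9+131.1)/2 × 0.5 = 71.0
  [6→7]: (131.1+96.3)/2 × 1 = 113.7
  Sum = 2469.375 µg/L·h
Extrapolated tail: C_last / k_e = 96.3 / 0.308 = 312.662
AUC_0→∞ = 2469.375 + 312.662 = 2782.037 µg/L·h

AUC = 2780 µg/L·h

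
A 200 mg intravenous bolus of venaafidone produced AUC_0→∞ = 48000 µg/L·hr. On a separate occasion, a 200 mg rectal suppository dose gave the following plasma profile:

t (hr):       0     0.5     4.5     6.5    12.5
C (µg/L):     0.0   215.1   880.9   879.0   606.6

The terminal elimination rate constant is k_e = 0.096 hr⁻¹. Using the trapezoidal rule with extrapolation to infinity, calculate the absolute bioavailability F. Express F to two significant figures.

F = 0.31

Trapezoidal AUC_0→12.5 (rectal suppository):
  [0→0.5]: (0.0+215.1)/2 × 0.5 = 53.775
  [0.5→4.5]: (215.1+880.9)/2 × 4 = 2192.0
  [4.5→6.5]: (880.9+879.0)/2 × 2 = 1759.9
  [6.5→12.5]: (879.0+606.6)/2 × 6 = 4456.8
  Sum = 8462.475 µg/L·hr
Tail: C_last/k_e = 606.6/0.096 = 6318.750
AUC_0→∞ (rectal suppository) = 8462.475 + 6318.750 = 14781.225 µg/L·hr
F = (AUC_ev/D_ev)/(AUC_iv/D_iv) = (14781.225/200)/(48000/200) = 73.906125/240 = 0.3079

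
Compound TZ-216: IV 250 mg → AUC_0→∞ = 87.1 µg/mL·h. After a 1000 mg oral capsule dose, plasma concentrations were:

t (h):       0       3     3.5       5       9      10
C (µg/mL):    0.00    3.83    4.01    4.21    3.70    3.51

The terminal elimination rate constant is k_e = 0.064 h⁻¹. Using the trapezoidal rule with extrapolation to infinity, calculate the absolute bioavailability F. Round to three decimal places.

F = 0.253

Trapezoidal AUC_0→10 (oral capsule):
  [0→3]: (0.00+3.83)/2 × 3 = 5.745
  [3→3.5]: (3.83+4.01)/2 × 0.5 = 1.96
  [3.5→5]: (4.01+4.21)/2 × 1.5 = 6.165
  [5→9]: (4.21+3.70)/2 × 4 = 15.82
  [9→10]: (3.70+3.51)/2 × 1 = 3.605
  Sum = 33.295 µg/mL·h
Tail: C_last/k_e = 3.51/0.064 = 54.844
AUC_0→∞ (oral capsule) = 33.295 + 54.844 = 88.139 µg/mL·h
F = (AUC_ev/D_ev)/(AUC_iv/D_iv) = (88.139/1000)/(87.1/250) = 0.088139/0.3484 = 0.2530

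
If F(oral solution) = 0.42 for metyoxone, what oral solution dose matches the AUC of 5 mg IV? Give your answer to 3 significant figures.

D_oral = 11.9 mg

For equal systemic exposure: F × D_ev = D_iv
D_ev = D_iv / F = 5 / 0.42 = 11.9048 mg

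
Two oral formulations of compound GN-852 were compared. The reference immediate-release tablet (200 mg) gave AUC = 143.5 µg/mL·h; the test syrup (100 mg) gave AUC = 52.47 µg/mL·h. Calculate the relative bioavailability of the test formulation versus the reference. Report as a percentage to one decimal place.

F_rel = (AUC_test/D_test) / (AUC_ref/D_ref)
      = (52.47/100) / (143.5/200)
      = 0.5247 / 0.7175 = 0.7313 = 73.13%

F_rel = 73.1%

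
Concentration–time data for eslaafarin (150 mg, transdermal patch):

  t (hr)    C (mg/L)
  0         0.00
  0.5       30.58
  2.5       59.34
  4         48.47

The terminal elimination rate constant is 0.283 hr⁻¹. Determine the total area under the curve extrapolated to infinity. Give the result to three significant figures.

Trapezoidal AUC_0→4:
  [0→0.5]: (0.00+30.58)/2 × 0.5 = 7.645
  [0.5→2.5]: (30.58+59.34)/2 × 2 = 89.92
  [2.5→4]: (59.34+48.47)/2 × 1.5 = 80.8575
  Sum = 178.4225 mg/L·hr
Extrapolated tail: C_last / k_e = 48.47 / 0.283 = 171.272
AUC_0→∞ = 178.4225 + 171.272 = 349.6945 mg/L·hr

AUC = 350 mg/L·hr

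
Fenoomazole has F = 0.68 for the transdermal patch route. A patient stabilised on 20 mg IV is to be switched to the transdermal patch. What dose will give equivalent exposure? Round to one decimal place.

D_transdermal = 29.4 mg

For equal systemic exposure: F × D_ev = D_iv
D_ev = D_iv / F = 20 / 0.68 = 29.4118 mg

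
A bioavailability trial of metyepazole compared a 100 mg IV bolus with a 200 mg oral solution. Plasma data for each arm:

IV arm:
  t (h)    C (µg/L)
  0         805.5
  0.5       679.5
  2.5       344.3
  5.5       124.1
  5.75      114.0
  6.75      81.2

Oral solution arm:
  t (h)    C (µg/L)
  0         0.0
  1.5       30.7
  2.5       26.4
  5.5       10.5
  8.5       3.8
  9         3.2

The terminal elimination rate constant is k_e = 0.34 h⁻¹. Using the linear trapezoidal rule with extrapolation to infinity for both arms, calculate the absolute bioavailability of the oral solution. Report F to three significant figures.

Trapezoidal AUC_0→6.75 (IV):
  [0→0.5]: (805.5+679.5)/2 × 0.5 = 371.25
  [0.5→2.5]: (679.5+344.3)/2 × 2 = 1023.8
  [2.5→5.5]: (344.3+124.1)/2 × 3 = 702.6
  [5.5→5.75]: (124.1+114.0)/2 × 0.25 = 29.7625
  [5.75→6.75]: (114.0+81.2)/2 × 1 = 97.6
  Sum = 2225.0125 µg/L·h
IV tail: 81.2/0.34 = 238.824; AUC_iv,0→∞ = 2225.0125 + 238.824 = 2463.8365 µg/L·h
Trapezoidal AUC_0→9 (oral solution):
  [0→1.5]: (0.0+30.7)/2 × 1.5 = 23.025
  [1.5→2.5]: (30.7+26.4)/2 × 1 = 28.55
  [2.5→5.5]: (26.4+10.5)/2 × 3 = 55.35
  [5.5→8.5]: (10.5+3.8)/2 × 3 = 21.45
  [8.5→9]: (3.8+3.2)/2 × 0.5 = 1.75
  Sum = 130.125 µg/L·h
oral solution tail: 3.2/0.34 = 9.412; AUC_ev,0→∞ = 130.125 + 9.412 = 139.537 µg/L·h
F = (AUC_ev/D_ev)/(AUC_iv/D_iv) = (139.537/200)/(2463.8365/100) = 0.697685/24.638365 = 0.0283

F = 0.0283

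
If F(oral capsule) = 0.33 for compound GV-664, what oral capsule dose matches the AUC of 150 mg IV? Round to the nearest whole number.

D_oral = 455 mg

For equal systemic exposure: F × D_ev = D_iv
D_ev = D_iv / F = 150 / 0.33 = 454.545 mg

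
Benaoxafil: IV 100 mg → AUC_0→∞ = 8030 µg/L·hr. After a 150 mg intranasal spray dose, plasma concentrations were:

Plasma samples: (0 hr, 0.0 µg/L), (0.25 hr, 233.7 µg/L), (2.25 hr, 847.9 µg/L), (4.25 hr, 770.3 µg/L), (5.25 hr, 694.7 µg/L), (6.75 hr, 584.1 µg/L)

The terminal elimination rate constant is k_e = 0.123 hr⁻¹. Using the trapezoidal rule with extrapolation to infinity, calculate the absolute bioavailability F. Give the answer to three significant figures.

Trapezoidal AUC_0→6.75 (intranasal spray):
  [0→0.25]: (0.0+233.7)/2 × 0.25 = 29.2125
  [0.25→2.25]: (233.7+847.9)/2 × 2 = 1081.6
  [2.25→4.25]: (847.9+770.3)/2 × 2 = 1618.2
  [4.25→5.25]: (770.3+694.7)/2 × 1 = 732.5
  [5.25→6.75]: (694.7+584.1)/2 × 1.5 = 959.1
  Sum = 4420.6125 µg/L·hr
Tail: C_last/k_e = 584.1/0.123 = 4748.780
AUC_0→∞ (intranasal spray) = 4420.6125 + 4748.780 = 9169.3925 µg/L·hr
F = (AUC_ev/D_ev)/(AUC_iv/D_iv) = (9169.3925/150)/(8030/100) = 61.1293/80.3 = 0.7613

F = 0.761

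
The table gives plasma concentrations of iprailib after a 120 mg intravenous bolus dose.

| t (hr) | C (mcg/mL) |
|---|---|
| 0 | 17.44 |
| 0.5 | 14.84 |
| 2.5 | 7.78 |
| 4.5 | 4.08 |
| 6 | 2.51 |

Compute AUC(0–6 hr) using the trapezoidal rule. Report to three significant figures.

Trapezoidal AUC_0→6:
  [0→0.5]: (17.44+14.84)/2 × 0.5 = 8.07
  [0.5→2.5]: (14.84+7.78)/2 × 2 = 22.62
  [2.5→4.5]: (7.78+4.08)/2 × 2 = 11.86
  [4.5→6]: (4.08+2.51)/2 × 1.5 = 4.9425
  Sum = 47.4925 mcg/mL·hr

AUC = 47.5 mcg/mL·hr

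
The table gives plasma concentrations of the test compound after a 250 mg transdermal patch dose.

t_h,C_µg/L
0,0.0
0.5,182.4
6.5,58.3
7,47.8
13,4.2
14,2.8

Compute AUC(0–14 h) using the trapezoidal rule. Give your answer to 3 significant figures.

Trapezoidal AUC_0→14:
  [0→0.5]: (0.0+182.4)/2 × 0.5 = 45.6
  [0.5→6.5]: (182.4+58.3)/2 × 6 = 722.1
  [6.5→7]: (58.3+47.8)/2 × 0.5 = 26.525
  [7→13]: (47.8+4.2)/2 × 6 = 156.0
  [13→14]: (4.2+2.8)/2 × 1 = 3.5
  Sum = 953.725 µg/L·h

AUC = 954 µg/L·h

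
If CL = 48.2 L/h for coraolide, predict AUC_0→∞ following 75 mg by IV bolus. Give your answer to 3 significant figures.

AUC_0→∞ = Dose_iv / CL
        = 75 / 48.2 = 1.55602 mg/L·h

AUC = 1.56 mg/L·h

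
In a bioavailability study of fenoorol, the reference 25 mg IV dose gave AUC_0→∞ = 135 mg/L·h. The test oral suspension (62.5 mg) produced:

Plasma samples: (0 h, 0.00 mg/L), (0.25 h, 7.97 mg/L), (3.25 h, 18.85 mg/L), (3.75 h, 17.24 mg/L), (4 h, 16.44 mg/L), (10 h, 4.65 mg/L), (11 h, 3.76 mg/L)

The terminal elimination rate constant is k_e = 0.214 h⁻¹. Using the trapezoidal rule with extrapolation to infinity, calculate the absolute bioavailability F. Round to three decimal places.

Trapezoidal AUC_0→11 (oral suspension):
  [0→0.25]: (0.00+7.97)/2 × 0.25 = 0.99625
  [0.25→3.25]: (7.97+18.85)/2 × 3 = 40.23
  [3.25→3.75]: (18.85+17.24)/2 × 0.5 = 9.0225
  [3.75→4]: (17.24+16.44)/2 × 0.25 = 4.21
  [4→10]: (16.44+4.65)/2 × 6 = 63.27
  [10→11]: (4.65+3.76)/2 × 1 = 4.205
  Sum = 121.93375 mg/L·h
Tail: C_last/k_e = 3.76/0.214 = 17.570
AUC_0→∞ (oral suspension) = 121.93375 + 17.570 = 139.50375 mg/L·h
F = (AUC_ev/D_ev)/(AUC_iv/D_iv) = (139.50375/62.5)/(135/25) = 2.23206/5.4 = 0.4133

F = 0.413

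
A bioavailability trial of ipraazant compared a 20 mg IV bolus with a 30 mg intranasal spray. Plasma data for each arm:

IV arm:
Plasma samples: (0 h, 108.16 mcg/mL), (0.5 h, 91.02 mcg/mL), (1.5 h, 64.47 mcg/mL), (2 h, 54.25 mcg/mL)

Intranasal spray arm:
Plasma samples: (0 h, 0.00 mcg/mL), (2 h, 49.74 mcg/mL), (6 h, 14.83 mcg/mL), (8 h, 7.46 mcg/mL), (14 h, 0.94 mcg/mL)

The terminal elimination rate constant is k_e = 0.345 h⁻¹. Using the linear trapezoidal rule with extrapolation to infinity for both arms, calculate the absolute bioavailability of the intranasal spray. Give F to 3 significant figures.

Trapezoidal AUC_0→2 (IV):
  [0→0.5]: (108.16+91.02)/2 × 0.5 = 49.795
  [0.5→1.5]: (91.02+64.47)/2 × 1 = 77.745
  [1.5→2]: (64.47+54.25)/2 × 0.5 = 29.68
  Sum = 157.22 mcg/mL·h
IV tail: 54.25/0.345 = 157.246; AUC_iv,0→∞ = 157.22 + 157.246 = 314.466 mcg/mL·h
Trapezoidal AUC_0→14 (intranasal spray):
  [0→2]: (0.00+49.74)/2 × 2 = 49.74
  [2→6]: (49.74+14.83)/2 × 4 = 129.14
  [6→8]: (14.83+7.46)/2 × 2 = 22.29
  [8→14]: (7.46+0.94)/2 × 6 = 25.2
  Sum = 226.37 mcg/mL·h
intranasal spray tail: 0.94/0.345 = 2.725; AUC_ev,0→∞ = 226.37 + 2.725 = 229.095 mcg/mL·h
F = (AUC_ev/D_ev)/(AUC_iv/D_iv) = (229.095/30)/(314.466/20) = 7.6365/15.7233 = 0.4857

F = 0.486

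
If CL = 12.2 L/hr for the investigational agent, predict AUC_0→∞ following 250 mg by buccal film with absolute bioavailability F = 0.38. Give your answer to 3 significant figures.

AUC = 7.79 mg/L·hr

AUC_0→∞ = F × Dose / CL
        = 0.38 × 250 / 12.2 = 7.78689 mg/L·hr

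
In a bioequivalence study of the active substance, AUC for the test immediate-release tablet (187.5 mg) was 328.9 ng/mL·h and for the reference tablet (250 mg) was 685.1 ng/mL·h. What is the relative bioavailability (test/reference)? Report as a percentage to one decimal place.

F_rel = (AUC_test/D_test) / (AUC_ref/D_ref)
      = (328.9/187.5) / (685.1/250)
      = 1.75413 / 2.7404 = 0.6401 = 64.01%

F_rel = 64.0%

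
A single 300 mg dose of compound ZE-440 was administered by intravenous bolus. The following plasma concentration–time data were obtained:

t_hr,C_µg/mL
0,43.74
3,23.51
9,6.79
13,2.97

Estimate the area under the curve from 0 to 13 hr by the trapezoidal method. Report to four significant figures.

Trapezoidal AUC_0→13:
  [0→3]: (43.74+23.51)/2 × 3 = 100.875
  [3→9]: (23.51+6.79)/2 × 6 = 90.9
  [9→13]: (6.79+2.97)/2 × 4 = 19.52
  Sum = 211.295 µg/mL·hr

AUC = 211.3 µg/mL·hr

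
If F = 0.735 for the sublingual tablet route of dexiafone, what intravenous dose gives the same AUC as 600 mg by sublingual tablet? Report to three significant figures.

D_iv = 441 mg

Systemic exposure from an extravascular dose = F × D_ev, so the equivalent IV dose is F × D_ev.
D_iv = F × D_ev = 0.735 × 600 = 441 mg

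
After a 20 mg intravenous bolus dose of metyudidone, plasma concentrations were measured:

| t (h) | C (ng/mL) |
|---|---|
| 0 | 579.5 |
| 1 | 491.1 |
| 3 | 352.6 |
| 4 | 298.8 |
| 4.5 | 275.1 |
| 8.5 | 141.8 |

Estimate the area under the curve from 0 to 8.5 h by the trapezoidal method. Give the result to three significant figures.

AUC = 2680 ng/mL·h

Trapezoidal AUC_0→8.5:
  [0→1]: (579.5+491.1)/2 × 1 = 535.3
  [1→3]: (491.1+352.6)/2 × 2 = 843.7
  [3→4]: (352.6+298.8)/2 × 1 = 325.7
  [4→4.5]: (298.8+275.1)/2 × 0.5 = 143.475
  [4.5→8.5]: (275.1+141.8)/2 × 4 = 833.8
  Sum = 2681.975 ng/mL·h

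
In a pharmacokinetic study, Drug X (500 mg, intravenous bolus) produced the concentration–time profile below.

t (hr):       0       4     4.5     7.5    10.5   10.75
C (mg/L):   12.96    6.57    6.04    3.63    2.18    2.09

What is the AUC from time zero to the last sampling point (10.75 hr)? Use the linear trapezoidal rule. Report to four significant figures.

AUC = 65.97 mg/L·hr

Trapezoidal AUC_0→10.75:
  [0→4]: (12.96+6.57)/2 × 4 = 39.06
  [4→4.5]: (6.57+6.04)/2 × 0.5 = 3.1525
  [4.5→7.5]: (6.04+3.63)/2 × 3 = 14.505
  [7.5→10.5]: (3.63+2.18)/2 × 3 = 8.715
  [10.5→10.75]: (2.18+2.09)/2 × 0.25 = 0.53375
  Sum = 65.96625 mg/L·hr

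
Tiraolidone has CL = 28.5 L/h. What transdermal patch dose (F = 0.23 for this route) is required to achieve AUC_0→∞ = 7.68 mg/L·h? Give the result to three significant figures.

Dose = 952 mg

Dose = CL × AUC_0→∞ / F
     = 28.5 × 7.68 / 0.23 = 951.652 mg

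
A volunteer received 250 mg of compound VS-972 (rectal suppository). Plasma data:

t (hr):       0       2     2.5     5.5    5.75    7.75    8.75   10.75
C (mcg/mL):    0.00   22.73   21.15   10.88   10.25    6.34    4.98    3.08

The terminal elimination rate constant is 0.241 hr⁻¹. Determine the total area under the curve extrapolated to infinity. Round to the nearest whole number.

AUC = 127 mcg/mL·hr

Trapezoidal AUC_0→10.75:
  [0→2]: (0.00+22.73)/2 × 2 = 22.73
  [2→2.5]: (22.73+21.15)/2 × 0.5 = 10.97
  [2.5→5.5]: (21.15+10.88)/2 × 3 = 48.045
  [5.5→5.75]: (10.88+10.25)/2 × 0.25 = 2.64125
  [5.75→7.75]: (10.25+6.34)/2 × 2 = 16.59
  [7.75→8.75]: (6.34+4.98)/2 × 1 = 5.66
  [8.75→10.75]: (4.98+3.08)/2 × 2 = 8.06
  Sum = 114.69625 mcg/mL·hr
Extrapolated tail: C_last / k_e = 3.08 / 0.241 = 12.780
AUC_0→∞ = 114.69625 + 12.780 = 127.47625 mcg/mL·hr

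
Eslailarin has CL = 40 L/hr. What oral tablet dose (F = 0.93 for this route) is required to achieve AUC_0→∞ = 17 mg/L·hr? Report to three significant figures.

Dose = 731 mg

Dose = CL × AUC_0→∞ / F
     = 40 × 17 / 0.93 = 731.183 mg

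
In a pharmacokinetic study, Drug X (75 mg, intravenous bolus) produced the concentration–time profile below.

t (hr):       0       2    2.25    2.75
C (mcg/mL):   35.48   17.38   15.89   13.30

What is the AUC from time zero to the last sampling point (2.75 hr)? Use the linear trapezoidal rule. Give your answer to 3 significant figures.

AUC = 64.3 mcg/mL·hr

Trapezoidal AUC_0→2.75:
  [0→2]: (35.48+17.38)/2 × 2 = 52.86
  [2→2.25]: (17.38+15.89)/2 × 0.25 = 4.15875
  [2.25→2.75]: (15.89+13.30)/2 × 0.5 = 7.2975
  Sum = 64.31625 mcg/mL·hr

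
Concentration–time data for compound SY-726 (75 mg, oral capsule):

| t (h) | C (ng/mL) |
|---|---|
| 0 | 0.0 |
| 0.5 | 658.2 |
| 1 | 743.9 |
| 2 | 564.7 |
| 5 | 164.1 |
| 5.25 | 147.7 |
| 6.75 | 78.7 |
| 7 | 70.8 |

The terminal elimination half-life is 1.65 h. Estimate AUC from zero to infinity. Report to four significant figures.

Trapezoidal AUC_0→7:
  [0→0.5]: (0.0+658.2)/2 × 0.5 = 164.55
  [0.5→1]: (658.2+743.9)/2 × 0.5 = 350.525
  [1→2]: (743.9+564.7)/2 × 1 = 654.3
  [2→5]: (564.7+164.1)/2 × 3 = 1093.2
  [5→5.25]: (164.1+147.7)/2 × 0.25 = 38.975
  [5.25→6.75]: (147.7+78.7)/2 × 1.5 = 169.8
  [6.75→7]: (78.7+70.8)/2 × 0.25 = 18.6875
  Sum = 2490.0375 ng/mL·h
k_e = ln2 / t½ = 0.693147 / 1.65 = 0.4201 h^-1
Extrapolated tail: C_last / k_e = 70.8 / 0.4201 = 168.531
AUC_0→∞ = 2490.0375 + 168.531 = 2658.5685 ng/mL·h

AUC = 2659 ng/mL·h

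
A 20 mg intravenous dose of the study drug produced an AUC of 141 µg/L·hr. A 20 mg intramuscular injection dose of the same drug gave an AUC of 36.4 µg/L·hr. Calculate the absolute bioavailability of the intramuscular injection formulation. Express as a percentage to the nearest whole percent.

F = (AUC_ev / D_ev) / (AUC_iv / D_iv)
  = (36.4/20) / (141/20)
  = 1.82 / 7.05 = 0.2582
  = 25.82%

F = 26%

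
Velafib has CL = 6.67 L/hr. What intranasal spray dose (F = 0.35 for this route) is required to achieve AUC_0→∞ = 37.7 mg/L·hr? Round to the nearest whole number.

Dose = CL × AUC_0→∞ / F
     = 6.67 × 37.7 / 0.35 = 718.454 mg

Dose = 718 mg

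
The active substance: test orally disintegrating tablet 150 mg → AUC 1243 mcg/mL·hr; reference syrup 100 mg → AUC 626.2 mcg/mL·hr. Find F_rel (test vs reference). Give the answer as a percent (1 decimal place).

F_rel = (AUC_test/D_test) / (AUC_ref/D_ref)
      = (1243/150) / (626.2/100)
      = 8.28667 / 6.262 = 1.3233 = 132.33%

F_rel = 132.3%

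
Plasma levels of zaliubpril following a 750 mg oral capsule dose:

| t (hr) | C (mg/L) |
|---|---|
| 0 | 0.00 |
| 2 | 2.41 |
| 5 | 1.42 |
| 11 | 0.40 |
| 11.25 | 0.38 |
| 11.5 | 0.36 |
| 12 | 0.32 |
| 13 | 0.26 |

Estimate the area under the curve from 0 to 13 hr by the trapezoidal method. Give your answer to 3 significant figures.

AUC = 14.3 mg/L·hr

Trapezoidal AUC_0→13:
  [0→2]: (0.00+2.41)/2 × 2 = 2.41
  [2→5]: (2.41+1.42)/2 × 3 = 5.745
  [5→11]: (1.42+0.40)/2 × 6 = 5.46
  [11→11.25]: (0.40+0.38)/2 × 0.25 = 0.0975
  [11.25→11.5]: (0.38+0.36)/2 × 0.25 = 0.0925
  [11.5→12]: (0.36+0.32)/2 × 0.5 = 0.17
  [12→13]: (0.32+0.26)/2 × 1 = 0.29
  Sum = 14.265 mg/L·hr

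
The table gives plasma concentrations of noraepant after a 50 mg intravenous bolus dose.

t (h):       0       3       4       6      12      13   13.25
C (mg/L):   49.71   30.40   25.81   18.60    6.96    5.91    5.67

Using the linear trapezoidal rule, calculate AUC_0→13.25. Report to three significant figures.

AUC = 277 mg/L·h

Trapezoidal AUC_0→13.25:
  [0→3]: (49.71+30.40)/2 × 3 = 120.165
  [3→4]: (30.40+25.81)/2 × 1 = 28.105
  [4→6]: (25.81+18.60)/2 × 2 = 44.41
  [6→12]: (18.60+6.96)/2 × 6 = 76.68
  [12→13]: (6.96+5.91)/2 × 1 = 6.435
  [13→13.25]: (5.91+5.67)/2 × 0.25 = 1.4475
  Sum = 277.2425 mg/L·h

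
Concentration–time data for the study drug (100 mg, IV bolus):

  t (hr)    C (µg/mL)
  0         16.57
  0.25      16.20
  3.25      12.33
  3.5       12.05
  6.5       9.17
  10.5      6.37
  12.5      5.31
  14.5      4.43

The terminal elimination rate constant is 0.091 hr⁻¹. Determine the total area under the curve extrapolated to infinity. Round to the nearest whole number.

Trapezoidal AUC_0→14.5:
  [0→0.25]: (16.57+16.20)/2 × 0.25 = 4.09625
  [0.25→3.25]: (16.20+12.33)/2 × 3 = 42.795
  [3.25→3.5]: (12.33+12.05)/2 × 0.25 = 3.0475
  [3.5→6.5]: (12.05+9.17)/2 × 3 = 31.83
  [6.5→10.5]: (9.17+6.37)/2 × 4 = 31.08
  [10.5→12.5]: (6.37+5.31)/2 × 2 = 11.68
  [12.5→14.5]: (5.31+4.43)/2 × 2 = 9.74
  Sum = 134.26875 µg/mL·hr
Extrapolated tail: C_last / k_e = 4.43 / 0.091 = 48.681
AUC_0→∞ = 134.26875 + 48.681 = 182.94975 µg/mL·hr

AUC = 183 µg/mL·hr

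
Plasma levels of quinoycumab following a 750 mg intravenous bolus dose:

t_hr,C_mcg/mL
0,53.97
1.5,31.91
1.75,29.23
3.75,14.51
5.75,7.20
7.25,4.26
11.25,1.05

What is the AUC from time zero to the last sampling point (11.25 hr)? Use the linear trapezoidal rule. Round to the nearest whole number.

AUC = 157 mcg/mL·hr

Trapezoidal AUC_0→11.25:
  [0→1.5]: (53.97+31.91)/2 × 1.5 = 64.41
  [1.5→1.75]: (31.91+29.23)/2 × 0.25 = 7.6425
  [1.75→3.75]: (29.23+14.51)/2 × 2 = 43.74
  [3.75→5.75]: (14.51+7.20)/2 × 2 = 21.71
  [5.75→7.25]: (7.20+4.26)/2 × 1.5 = 8.595
  [7.25→11.25]: (4.26+1.05)/2 × 4 = 10.62
  Sum = 156.7175 mcg/mL·hr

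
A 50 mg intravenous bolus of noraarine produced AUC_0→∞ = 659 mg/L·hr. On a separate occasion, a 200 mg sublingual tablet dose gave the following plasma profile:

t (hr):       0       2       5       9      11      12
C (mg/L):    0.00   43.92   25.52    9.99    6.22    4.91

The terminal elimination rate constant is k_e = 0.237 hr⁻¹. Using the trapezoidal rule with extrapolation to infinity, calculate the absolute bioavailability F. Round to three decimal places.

Trapezoidal AUC_0→12 (sublingual tablet):
  [0→2]: (0.00+43.92)/2 × 2 = 43.92
  [2→5]: (43.92+25.52)/2 × 3 = 104.16
  [5→9]: (25.52+9.99)/2 × 4 = 71.02
  [9→11]: (9.99+6.22)/2 × 2 = 16.21
  [11→12]: (6.22+4.91)/2 × 1 = 5.565
  Sum = 240.875 mg/L·hr
Tail: C_last/k_e = 4.91/0.237 = 20.717
AUC_0→∞ (sublingual tablet) = 240.875 + 20.717 = 261.592 mg/L·hr
F = (AUC_ev/D_ev)/(AUC_iv/D_iv) = (261.592/200)/(659/50) = 1.30796/13.18 = 0.0992

F = 0.099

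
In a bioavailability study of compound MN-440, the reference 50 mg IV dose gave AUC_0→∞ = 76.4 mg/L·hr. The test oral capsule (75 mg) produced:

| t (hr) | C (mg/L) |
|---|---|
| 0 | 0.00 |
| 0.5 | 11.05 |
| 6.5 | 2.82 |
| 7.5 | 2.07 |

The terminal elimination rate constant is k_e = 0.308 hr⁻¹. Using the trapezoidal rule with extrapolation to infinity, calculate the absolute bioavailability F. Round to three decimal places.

Trapezoidal AUC_0→7.5 (oral capsule):
  [0→0.5]: (0.00+11.05)/2 × 0.5 = 2.7625
  [0.5→6.5]: (11.05+2.82)/2 × 6 = 41.61
  [6.5→7.5]: (2.82+2.07)/2 × 1 = 2.445
  Sum = 46.8175 mg/L·hr
Tail: C_last/k_e = 2.07/0.308 = 6.721
AUC_0→∞ (oral capsule) = 46.8175 + 6.721 = 53.5385 mg/L·hr
F = (AUC_ev/D_ev)/(AUC_iv/D_iv) = (53.5385/75)/(76.4/50) = 0.713847/1.528 = 0.4672

F = 0.467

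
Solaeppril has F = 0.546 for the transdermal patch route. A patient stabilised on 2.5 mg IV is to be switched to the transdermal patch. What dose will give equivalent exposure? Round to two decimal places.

For equal systemic exposure: F × D_ev = D_iv
D_ev = D_iv / F = 2.5 / 0.546 = 4.57875 mg

D_transdermal = 4.58 mg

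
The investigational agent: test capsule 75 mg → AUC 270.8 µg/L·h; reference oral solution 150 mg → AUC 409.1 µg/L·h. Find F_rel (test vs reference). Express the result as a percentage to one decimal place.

F_rel = 132.4%

F_rel = (AUC_test/D_test) / (AUC_ref/D_ref)
      = (270.8/75) / (409.1/150)
      = 3.61067 / 2.72733 = 1.3239 = 132.39%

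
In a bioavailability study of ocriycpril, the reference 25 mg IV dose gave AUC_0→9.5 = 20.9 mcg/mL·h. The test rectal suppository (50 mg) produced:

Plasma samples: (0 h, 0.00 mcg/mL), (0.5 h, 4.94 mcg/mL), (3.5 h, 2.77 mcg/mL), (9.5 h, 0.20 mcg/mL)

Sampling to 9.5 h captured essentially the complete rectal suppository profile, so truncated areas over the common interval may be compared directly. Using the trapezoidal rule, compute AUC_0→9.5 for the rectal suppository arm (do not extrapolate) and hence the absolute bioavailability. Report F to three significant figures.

F = 0.519

Trapezoidal AUC_0→9.5 (rectal suppository):
  [0→0.5]: (0.00+4.94)/2 × 0.5 = 1.235
  [0.5→3.5]: (4.94+2.77)/2 × 3 = 11.565
  [3.5→9.5]: (2.77+0.20)/2 × 6 = 8.91
  Sum = 21.71 mcg/mL·h
F = (AUC_ev/D_ev)/(AUC_iv/D_iv) = (21.71/50)/(20.9/25) = 0.4342/0.836 = 0.5194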